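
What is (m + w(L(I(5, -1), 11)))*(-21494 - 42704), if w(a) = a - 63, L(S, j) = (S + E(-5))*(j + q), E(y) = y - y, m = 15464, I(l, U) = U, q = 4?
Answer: -987750428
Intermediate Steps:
E(y) = 0
L(S, j) = S*(4 + j) (L(S, j) = (S + 0)*(j + 4) = S*(4 + j))
w(a) = -63 + a
(m + w(L(I(5, -1), 11)))*(-21494 - 42704) = (15464 + (-63 - (4 + 11)))*(-21494 - 42704) = (15464 + (-63 - 1*15))*(-64198) = (15464 + (-63 - 15))*(-64198) = (15464 - 78)*(-64198) = 15386*(-64198) = -987750428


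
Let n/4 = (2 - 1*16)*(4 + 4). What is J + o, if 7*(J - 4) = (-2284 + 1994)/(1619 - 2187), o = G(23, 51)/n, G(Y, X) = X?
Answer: 125931/31808 ≈ 3.9591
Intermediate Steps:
n = -448 (n = 4*((2 - 1*16)*(4 + 4)) = 4*((2 - 16)*8) = 4*(-14*8) = 4*(-112) = -448)
o = -51/448 (o = 51/(-448) = 51*(-1/448) = -51/448 ≈ -0.11384)
J = 8097/1988 (J = 4 + ((-2284 + 1994)/(1619 - 2187))/7 = 4 + (-290/(-568))/7 = 4 + (-290*(-1/568))/7 = 4 + (1/7)*(145/284) = 4 + 145/1988 = 8097/1988 ≈ 4.0729)
J + o = 8097/1988 - 51/448 = 125931/31808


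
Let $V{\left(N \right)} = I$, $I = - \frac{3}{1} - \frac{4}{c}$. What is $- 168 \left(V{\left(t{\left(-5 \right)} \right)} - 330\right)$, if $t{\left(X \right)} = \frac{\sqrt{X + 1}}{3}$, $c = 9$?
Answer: $\frac{168056}{3} \approx 56019.0$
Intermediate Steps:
$I = - \frac{31}{9}$ ($I = - \frac{3}{1} - \frac{4}{9} = \left(-3\right) 1 - \frac{4}{9} = -3 - \frac{4}{9} = - \frac{31}{9} \approx -3.4444$)
$t{\left(X \right)} = \frac{\sqrt{1 + X}}{3}$ ($t{\left(X \right)} = \sqrt{1 + X} \frac{1}{3} = \frac{\sqrt{1 + X}}{3}$)
$V{\left(N \right)} = - \frac{31}{9}$
$- 168 \left(V{\left(t{\left(-5 \right)} \right)} - 330\right) = - 168 \left(- \frac{31}{9} - 330\right) = \left(-168\right) \left(- \frac{3001}{9}\right) = \frac{168056}{3}$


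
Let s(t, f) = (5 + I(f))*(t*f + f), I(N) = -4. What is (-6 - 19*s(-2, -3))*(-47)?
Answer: 2961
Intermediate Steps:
s(t, f) = f + f*t (s(t, f) = (5 - 4)*(t*f + f) = 1*(f*t + f) = 1*(f + f*t) = f + f*t)
(-6 - 19*s(-2, -3))*(-47) = (-6 - (-57)*(1 - 2))*(-47) = (-6 - (-57)*(-1))*(-47) = (-6 - 19*3)*(-47) = (-6 - 57)*(-47) = -63*(-47) = 2961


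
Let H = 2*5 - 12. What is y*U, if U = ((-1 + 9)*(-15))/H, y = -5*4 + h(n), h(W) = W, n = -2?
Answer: -1320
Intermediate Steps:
H = -2 (H = 10 - 12 = -2)
y = -22 (y = -5*4 - 2 = -20 - 2 = -22)
U = 60 (U = ((-1 + 9)*(-15))/(-2) = (8*(-15))*(-½) = -120*(-½) = 60)
y*U = -22*60 = -1320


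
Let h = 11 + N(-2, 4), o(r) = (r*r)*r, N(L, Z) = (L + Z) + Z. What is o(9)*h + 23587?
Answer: 35980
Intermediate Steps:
N(L, Z) = L + 2*Z
o(r) = r³ (o(r) = r²*r = r³)
h = 17 (h = 11 + (-2 + 2*4) = 11 + (-2 + 8) = 11 + 6 = 17)
o(9)*h + 23587 = 9³*17 + 23587 = 729*17 + 23587 = 12393 + 23587 = 35980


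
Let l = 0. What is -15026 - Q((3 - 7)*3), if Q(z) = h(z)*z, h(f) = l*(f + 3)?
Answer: -15026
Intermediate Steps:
h(f) = 0 (h(f) = 0*(f + 3) = 0*(3 + f) = 0)
Q(z) = 0 (Q(z) = 0*z = 0)
-15026 - Q((3 - 7)*3) = -15026 - 1*0 = -15026 + 0 = -15026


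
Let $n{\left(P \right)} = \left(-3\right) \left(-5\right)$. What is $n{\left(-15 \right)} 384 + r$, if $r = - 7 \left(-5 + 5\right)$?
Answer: $5760$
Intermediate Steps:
$r = 0$ ($r = \left(-7\right) 0 = 0$)
$n{\left(P \right)} = 15$
$n{\left(-15 \right)} 384 + r = 15 \cdot 384 + 0 = 5760 + 0 = 5760$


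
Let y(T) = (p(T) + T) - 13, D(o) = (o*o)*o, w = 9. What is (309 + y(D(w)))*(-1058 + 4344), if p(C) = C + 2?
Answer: 5770216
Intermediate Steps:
p(C) = 2 + C
D(o) = o³ (D(o) = o²*o = o³)
y(T) = -11 + 2*T (y(T) = ((2 + T) + T) - 13 = (2 + 2*T) - 13 = -11 + 2*T)
(309 + y(D(w)))*(-1058 + 4344) = (309 + (-11 + 2*9³))*(-1058 + 4344) = (309 + (-11 + 2*729))*3286 = (309 + (-11 + 1458))*3286 = (309 + 1447)*3286 = 1756*3286 = 5770216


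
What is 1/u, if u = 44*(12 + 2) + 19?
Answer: 1/635 ≈ 0.0015748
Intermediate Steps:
u = 635 (u = 44*14 + 19 = 616 + 19 = 635)
1/u = 1/635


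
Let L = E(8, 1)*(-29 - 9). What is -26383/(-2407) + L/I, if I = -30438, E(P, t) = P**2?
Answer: 21286831/1928007 ≈ 11.041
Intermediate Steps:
L = -2432 (L = 8**2*(-29 - 9) = 64*(-38) = -2432)
-26383/(-2407) + L/I = -26383/(-2407) - 2432/(-30438) = -26383*(-1/2407) - 2432*(-1/30438) = 26383/2407 + 64/801 = 21286831/1928007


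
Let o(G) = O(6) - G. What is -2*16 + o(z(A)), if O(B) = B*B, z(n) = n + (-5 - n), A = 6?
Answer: 9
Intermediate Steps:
z(n) = -5
O(B) = B**2
o(G) = 36 - G (o(G) = 6**2 - G = 36 - G)
-2*16 + o(z(A)) = -2*16 + (36 - 1*(-5)) = -32 + (36 + 5) = -32 + 41 = 9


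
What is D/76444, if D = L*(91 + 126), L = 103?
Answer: 22351/76444 ≈ 0.29238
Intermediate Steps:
D = 22351 (D = 103*(91 + 126) = 103*217 = 22351)
D/76444 = 22351/76444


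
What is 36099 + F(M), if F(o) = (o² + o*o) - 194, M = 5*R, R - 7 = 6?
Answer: 44355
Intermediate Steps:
R = 13 (R = 7 + 6 = 13)
M = 65 (M = 5*13 = 65)
F(o) = -194 + 2*o² (F(o) = (o² + o²) - 194 = 2*o² - 194 = -194 + 2*o²)
36099 + F(M) = 36099 + (-194 + 2*65²) = 36099 + (-194 + 2*4225) = 36099 + (-194 + 8450) = 36099 + 8256 = 44355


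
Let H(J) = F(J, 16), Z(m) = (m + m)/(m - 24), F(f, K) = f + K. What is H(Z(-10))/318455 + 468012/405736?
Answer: 633451840593/549136795990 ≈ 1.1535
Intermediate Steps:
F(f, K) = K + f
Z(m) = 2*m/(-24 + m) (Z(m) = (2*m)/(-24 + m) = 2*m/(-24 + m))
H(J) = 16 + J
H(Z(-10))/318455 + 468012/405736 = (16 + 2*(-10)/(-24 - 10))/318455 + 468012/405736 = (16 + 2*(-10)/(-34))*(1/318455) + 468012*(1/405736) = (16 + 2*(-10)*(-1/34))*(1/318455) + 117003/101434 = (16 + 10/17)*(1/318455) + 117003/101434 = (282/17)*(1/318455) + 117003/101434 = 282/5413735 + 117003/101434 = 633451840593/549136795990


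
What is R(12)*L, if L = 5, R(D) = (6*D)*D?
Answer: 4320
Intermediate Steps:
R(D) = 6*D**2
R(12)*L = (6*12**2)*5 = (6*144)*5 = 864*5 = 4320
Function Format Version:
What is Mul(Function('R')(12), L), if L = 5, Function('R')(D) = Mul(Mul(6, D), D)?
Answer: 4320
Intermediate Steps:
Function('R')(D) = Mul(6, Pow(D, 2))
Mul(Function('R')(12), L) = Mul(Mul(6, Pow(12, 2)), 5) = Mul(Mul(6, 144), 5) = Mul(864, 5) = 4320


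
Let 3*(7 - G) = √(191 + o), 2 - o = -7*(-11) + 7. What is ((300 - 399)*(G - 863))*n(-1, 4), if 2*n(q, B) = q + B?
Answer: 127116 + 99*√109/2 ≈ 1.2763e+5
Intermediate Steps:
o = -82 (o = 2 - (-7*(-11) + 7) = 2 - (77 + 7) = 2 - 1*84 = 2 - 84 = -82)
G = 7 - √109/3 (G = 7 - √(191 - 82)/3 = 7 - √109/3 ≈ 3.5199)
n(q, B) = B/2 + q/2 (n(q, B) = (q + B)/2 = (B + q)/2 = B/2 + q/2)
((300 - 399)*(G - 863))*n(-1, 4) = ((300 - 399)*((7 - √109/3) - 863))*((½)*4 + (½)*(-1)) = (-99*(-856 - √109/3))*(2 - ½) = (84744 + 33*√109)*(3/2) = 127116 + 99*√109/2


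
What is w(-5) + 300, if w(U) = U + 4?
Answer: 299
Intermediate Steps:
w(U) = 4 + U
w(-5) + 300 = (4 - 5) + 300 = -1 + 300 = 299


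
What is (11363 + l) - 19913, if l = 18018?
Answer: 9468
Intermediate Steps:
(11363 + l) - 19913 = (11363 + 18018) - 19913 = 29381 - 19913 = 9468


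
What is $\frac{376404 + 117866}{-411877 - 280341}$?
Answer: $- \frac{247135}{346109} \approx -0.71404$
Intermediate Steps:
$\frac{376404 + 117866}{-411877 - 280341} = \frac{494270}{-411877 - 280341} = \frac{494270}{-692218} = 494270 \left(- \frac{1}{692218}\right) = - \frac{247135}{346109}$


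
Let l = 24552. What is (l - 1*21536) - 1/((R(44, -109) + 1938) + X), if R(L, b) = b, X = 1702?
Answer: 10649495/3531 ≈ 3016.0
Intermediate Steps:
(l - 1*21536) - 1/((R(44, -109) + 1938) + X) = (24552 - 1*21536) - 1/((-109 + 1938) + 1702) = (24552 - 21536) - 1/(1829 + 1702) = 3016 - 1/3531 = 10649495/3531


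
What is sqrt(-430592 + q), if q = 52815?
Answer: I*sqrt(377777) ≈ 614.64*I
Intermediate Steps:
sqrt(-430592 + q) = sqrt(-430592 + 52815) = sqrt(-377777) = I*sqrt(377777)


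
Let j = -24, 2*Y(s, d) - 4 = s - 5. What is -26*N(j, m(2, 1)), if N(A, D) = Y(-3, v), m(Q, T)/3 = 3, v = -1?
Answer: 52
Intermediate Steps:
m(Q, T) = 9 (m(Q, T) = 3*3 = 9)
Y(s, d) = -½ + s/2 (Y(s, d) = 2 + (s - 5)/2 = 2 + (-5 + s)/2 = 2 + (-5/2 + s/2) = -½ + s/2)
N(A, D) = -2 (N(A, D) = -½ + (½)*(-3) = -½ - 3/2 = -2)
-26*N(j, m(2, 1)) = -26*(-2) = 52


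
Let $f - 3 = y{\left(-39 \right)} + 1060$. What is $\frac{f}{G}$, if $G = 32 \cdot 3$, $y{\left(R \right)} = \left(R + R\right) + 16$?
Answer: $\frac{1001}{96} \approx 10.427$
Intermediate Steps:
$y{\left(R \right)} = 16 + 2 R$ ($y{\left(R \right)} = 2 R + 16 = 16 + 2 R$)
$f = 1001$ ($f = 3 + \left(\left(16 + 2 \left(-39\right)\right) + 1060\right) = 3 + \left(\left(16 - 78\right) + 1060\right) = 3 + \left(-62 + 1060\right) = 3 + 998 = 1001$)
$G = 96$
$\frac{f}{G} = \frac{1001}{96}$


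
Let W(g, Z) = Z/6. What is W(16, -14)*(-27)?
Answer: 63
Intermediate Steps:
W(g, Z) = Z/6 (W(g, Z) = Z*(⅙) = Z/6)
W(16, -14)*(-27) = ((⅙)*(-14))*(-27) = -7/3*(-27) = 63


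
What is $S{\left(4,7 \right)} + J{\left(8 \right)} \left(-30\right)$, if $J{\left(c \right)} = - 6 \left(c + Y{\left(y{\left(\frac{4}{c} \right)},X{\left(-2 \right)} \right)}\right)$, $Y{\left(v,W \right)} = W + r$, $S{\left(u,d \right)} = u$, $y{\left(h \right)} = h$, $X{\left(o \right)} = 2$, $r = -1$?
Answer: $1624$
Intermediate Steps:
$Y{\left(v,W \right)} = -1 + W$ ($Y{\left(v,W \right)} = W - 1 = -1 + W$)
$J{\left(c \right)} = -6 - 6 c$ ($J{\left(c \right)} = - 6 \left(c + \left(-1 + 2\right)\right) = - 6 \left(c + 1\right) = - 6 \left(1 + c\right) = -6 - 6 c$)
$S{\left(4,7 \right)} + J{\left(8 \right)} \left(-30\right) = 4 + \left(-6 - 48\right) \left(-30\right) = 4 - -1620 = 4 + 1620 = 1624$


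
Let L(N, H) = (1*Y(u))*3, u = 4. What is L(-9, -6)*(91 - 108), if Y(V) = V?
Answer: -204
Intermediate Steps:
L(N, H) = 12 (L(N, H) = (1*4)*3 = 4*3 = 12)
L(-9, -6)*(91 - 108) = 12*(91 - 108) = 12*(-17) = -204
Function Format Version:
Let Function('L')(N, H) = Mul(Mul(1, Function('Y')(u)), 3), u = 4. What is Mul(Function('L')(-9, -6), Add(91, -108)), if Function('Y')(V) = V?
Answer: -204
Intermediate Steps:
Function('L')(N, H) = 12 (Function('L')(N, H) = Mul(Mul(1, 4), 3) = Mul(4, 3) = 12)
Mul(Function('L')(-9, -6), Add(91, -108)) = Mul(12, Add(91, -108)) = Mul(12, -17) = -204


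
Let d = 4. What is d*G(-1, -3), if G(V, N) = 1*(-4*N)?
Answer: 48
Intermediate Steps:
G(V, N) = -4*N
d*G(-1, -3) = 4*(-4*(-3)) = 4*12 = 48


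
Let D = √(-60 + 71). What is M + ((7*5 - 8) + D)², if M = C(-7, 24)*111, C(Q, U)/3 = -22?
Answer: -6586 + 54*√11 ≈ -6406.9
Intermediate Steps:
D = √11 ≈ 3.3166
C(Q, U) = -66 (C(Q, U) = 3*(-22) = -66)
M = -7326 (M = -66*111 = -7326)
M + ((7*5 - 8) + D)² = -7326 + ((7*5 - 8) + √11)² = -7326 + ((35 - 8) + √11)² = -7326 + (27 + √11)²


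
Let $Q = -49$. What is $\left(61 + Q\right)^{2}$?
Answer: $144$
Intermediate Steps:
$\left(61 + Q\right)^{2} = \left(61 - 49\right)^{2} = 12^{2} = 144$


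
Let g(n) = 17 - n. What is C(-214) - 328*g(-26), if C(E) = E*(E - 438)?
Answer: 125424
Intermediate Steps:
C(E) = E*(-438 + E)
C(-214) - 328*g(-26) = -214*(-438 - 214) - 328*(17 - 1*(-26)) = -214*(-652) - 328*(17 + 26) = 139528 - 328*43 = 139528 - 14104 = 125424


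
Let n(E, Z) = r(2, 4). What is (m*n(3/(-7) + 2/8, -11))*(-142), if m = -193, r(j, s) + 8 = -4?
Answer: -328872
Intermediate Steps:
r(j, s) = -12 (r(j, s) = -8 - 4 = -12)
n(E, Z) = -12
(m*n(3/(-7) + 2/8, -11))*(-142) = -193*(-12)*(-142) = 2316*(-142) = -328872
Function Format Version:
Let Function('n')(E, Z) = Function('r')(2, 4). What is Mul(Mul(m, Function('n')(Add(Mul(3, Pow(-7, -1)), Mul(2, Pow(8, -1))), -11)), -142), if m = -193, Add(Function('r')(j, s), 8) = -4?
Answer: -328872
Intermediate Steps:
Function('r')(j, s) = -12 (Function('r')(j, s) = Add(-8, -4) = -12)
Function('n')(E, Z) = -12
Mul(Mul(m, Function('n')(Add(Mul(3, Pow(-7, -1)), Mul(2, Pow(8, -1))), -11)), -142) = Mul(Mul(-193, -12), -142) = Mul(2316, -142) = -328872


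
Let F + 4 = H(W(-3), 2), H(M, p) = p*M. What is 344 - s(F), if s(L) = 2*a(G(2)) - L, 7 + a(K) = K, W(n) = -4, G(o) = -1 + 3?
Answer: 342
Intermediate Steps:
G(o) = 2
H(M, p) = M*p
F = -12 (F = -4 - 4*2 = -4 - 8 = -12)
a(K) = -7 + K
s(L) = -10 - L (s(L) = 2*(-7 + 2) - L = 2*(-5) - L = -10 - L)
344 - s(F) = 344 - (-10 - 1*(-12)) = 344 - (-10 + 12) = 344 - 1*2 = 344 - 2 = 342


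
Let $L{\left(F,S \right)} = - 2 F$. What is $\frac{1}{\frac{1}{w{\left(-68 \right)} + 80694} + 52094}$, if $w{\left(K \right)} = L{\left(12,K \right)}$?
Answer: $\frac{80670}{4202422981} \approx 1.9196 \cdot 10^{-5}$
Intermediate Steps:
$w{\left(K \right)} = -24$ ($w{\left(K \right)} = \left(-2\right) 12 = -24$)
$\frac{1}{\frac{1}{w{\left(-68 \right)} + 80694} + 52094} = \frac{1}{\frac{1}{-24 + 80694} + 52094} = \frac{1}{\frac{1}{80670} + 52094} = \frac{1}{\frac{4202422981}{80670}} = \frac{80670}{4202422981}$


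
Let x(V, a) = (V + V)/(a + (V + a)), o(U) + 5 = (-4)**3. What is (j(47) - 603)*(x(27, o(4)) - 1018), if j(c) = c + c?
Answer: 19181156/37 ≈ 5.1841e+5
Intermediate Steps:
j(c) = 2*c
o(U) = -69 (o(U) = -5 + (-4)**3 = -5 - 64 = -69)
x(V, a) = 2*V/(V + 2*a) (x(V, a) = (2*V)/(V + 2*a) = 2*V/(V + 2*a))
(j(47) - 603)*(x(27, o(4)) - 1018) = (2*47 - 603)*(2*27/(27 + 2*(-69)) - 1018) = (94 - 603)*(2*27/(27 - 138) - 1018) = -509*(2*27/(-111) - 1018) = -509*(2*27*(-1/111) - 1018) = -509*(-18/37 - 1018) = -509*(-37684/37) = 19181156/37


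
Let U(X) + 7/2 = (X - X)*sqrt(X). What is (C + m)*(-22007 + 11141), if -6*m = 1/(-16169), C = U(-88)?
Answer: 614921428/16169 ≈ 38031.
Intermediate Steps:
U(X) = -7/2 (U(X) = -7/2 + (X - X)*sqrt(X) = -7/2 + 0*sqrt(X) = -7/2 + 0 = -7/2)
C = -7/2 ≈ -3.5000
m = 1/97014 (m = -1/6/(-16169) = -1/6*(-1/16169) = 1/97014 ≈ 1.0308e-5)
(C + m)*(-22007 + 11141) = (-7/2 + 1/97014)*(-22007 + 11141) = -169774/48507*(-10866) = 614921428/16169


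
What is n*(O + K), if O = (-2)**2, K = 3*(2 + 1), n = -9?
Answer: -117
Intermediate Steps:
K = 9 (K = 3*3 = 9)
O = 4
n*(O + K) = -9*(4 + 9) = -9*13 = -117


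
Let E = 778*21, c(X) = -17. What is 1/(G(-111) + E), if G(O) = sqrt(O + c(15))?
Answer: 8169/133465186 - 2*I*sqrt(2)/66732593 ≈ 6.1207e-5 - 4.2384e-8*I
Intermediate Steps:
E = 16338
G(O) = sqrt(-17 + O) (G(O) = sqrt(O - 17) = sqrt(-17 + O))
1/(G(-111) + E) = 1/(sqrt(-17 - 111) + 16338) = 1/(sqrt(-128) + 16338) = 1/(8*I*sqrt(2) + 16338) = 1/(16338 + 8*I*sqrt(2))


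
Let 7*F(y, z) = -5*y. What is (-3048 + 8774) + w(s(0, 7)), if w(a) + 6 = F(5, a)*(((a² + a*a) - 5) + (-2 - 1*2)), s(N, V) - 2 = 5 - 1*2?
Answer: 39015/7 ≈ 5573.6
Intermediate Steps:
F(y, z) = -5*y/7 (F(y, z) = (-5*y)/7 = -5*y/7)
s(N, V) = 5 (s(N, V) = 2 + (5 - 1*2) = 2 + (5 - 2) = 2 + 3 = 5)
w(a) = 183/7 - 50*a²/7 (w(a) = -6 + (-5/7*5)*(((a² + a*a) - 5) + (-2 - 1*2)) = -6 - 25*(((a² + a²) - 5) + (-2 - 2))/7 = -6 - 25*((2*a² - 5) - 4)/7 = -6 - 25*((-5 + 2*a²) - 4)/7 = -6 - 25*(-9 + 2*a²)/7 = -6 + (225/7 - 50*a²/7) = 183/7 - 50*a²/7)
(-3048 + 8774) + w(s(0, 7)) = (-3048 + 8774) + (183/7 - 50/7*5²) = 5726 + (183/7 - 50/7*25) = 5726 + (183/7 - 1250/7) = 5726 - 1067/7 = 39015/7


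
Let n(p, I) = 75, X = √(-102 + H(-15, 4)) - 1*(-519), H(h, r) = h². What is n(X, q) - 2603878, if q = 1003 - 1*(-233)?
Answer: -2603803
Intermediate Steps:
q = 1236 (q = 1003 + 233 = 1236)
X = 519 + √123 (X = √(-102 + (-15)²) - 1*(-519) = √(-102 + 225) + 519 = √123 + 519 = 519 + √123 ≈ 530.09)
n(X, q) - 2603878 = 75 - 2603878 = -2603803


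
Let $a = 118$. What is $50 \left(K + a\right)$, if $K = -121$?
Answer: $-150$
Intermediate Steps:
$50 \left(K + a\right) = 50 \left(-121 + 118\right) = 50 \left(-3\right) = -150$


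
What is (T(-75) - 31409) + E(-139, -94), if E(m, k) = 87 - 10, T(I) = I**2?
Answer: -25707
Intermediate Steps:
E(m, k) = 77
(T(-75) - 31409) + E(-139, -94) = ((-75)**2 - 31409) + 77 = (5625 - 31409) + 77 = -25784 + 77 = -25707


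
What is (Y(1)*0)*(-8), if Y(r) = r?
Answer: 0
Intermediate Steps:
(Y(1)*0)*(-8) = (1*0)*(-8) = 0*(-8) = 0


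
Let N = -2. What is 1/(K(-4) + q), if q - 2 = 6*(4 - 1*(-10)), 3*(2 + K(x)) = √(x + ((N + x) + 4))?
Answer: 126/10585 - I*√6/21170 ≈ 0.011904 - 0.00011571*I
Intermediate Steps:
K(x) = -2 + √(2 + 2*x)/3 (K(x) = -2 + √(x + ((-2 + x) + 4))/3 = -2 + √(x + (2 + x))/3 = -2 + √(2 + 2*x)/3)
q = 86 (q = 2 + 6*(4 - 1*(-10)) = 2 + 6*(4 + 10) = 2 + 6*14 = 2 + 84 = 86)
1/(K(-4) + q) = 1/((-2 + √(2 + 2*(-4))/3) + 86) = 1/((-2 + √(2 - 8)/3) + 86) = 1/((-2 + √(-6)/3) + 86) = 1/((-2 + (I*√6)/3) + 86) = 1/((-2 + I*√6/3) + 86) = 1/(84 + I*√6/3)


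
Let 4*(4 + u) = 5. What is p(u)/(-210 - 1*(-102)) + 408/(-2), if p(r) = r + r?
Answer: -44053/216 ≈ -203.95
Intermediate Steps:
u = -11/4 (u = -4 + (¼)*5 = -4 + 5/4 = -11/4 ≈ -2.7500)
p(r) = 2*r
p(u)/(-210 - 1*(-102)) + 408/(-2) = (2*(-11/4))/(-210 - 1*(-102)) + 408/(-2) = -11/(2*(-210 + 102)) + 408*(-½) = -11/2/(-108) - 204 = -11/2*(-1/108) - 204 = 11/216 - 204 = -44053/216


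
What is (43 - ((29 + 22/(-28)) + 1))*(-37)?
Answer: -7141/14 ≈ -510.07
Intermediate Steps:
(43 - ((29 + 22/(-28)) + 1))*(-37) = (43 - ((29 + 22*(-1/28)) + 1))*(-37) = (43 - ((29 - 11/14) + 1))*(-37) = (43 - (395/14 + 1))*(-37) = (43 - 1*409/14)*(-37) = (43 - 409/14)*(-37) = (193/14)*(-37) = -7141/14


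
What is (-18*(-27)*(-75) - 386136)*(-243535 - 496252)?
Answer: 312623629182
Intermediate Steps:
(-18*(-27)*(-75) - 386136)*(-243535 - 496252) = (486*(-75) - 386136)*(-739787) = (-36450 - 386136)*(-739787) = -422586*(-739787) = 312623629182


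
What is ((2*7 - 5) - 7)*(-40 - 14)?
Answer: -108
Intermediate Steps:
((2*7 - 5) - 7)*(-40 - 14) = ((14 - 5) - 7)*(-54) = (9 - 7)*(-54) = 2*(-54) = -108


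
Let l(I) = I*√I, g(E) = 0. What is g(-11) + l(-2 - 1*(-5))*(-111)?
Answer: -333*√3 ≈ -576.77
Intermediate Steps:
l(I) = I^(3/2)
g(-11) + l(-2 - 1*(-5))*(-111) = 0 + (-2 - 1*(-5))^(3/2)*(-111) = 0 + (-2 + 5)^(3/2)*(-111) = 0 + 3^(3/2)*(-111) = 0 + (3*√3)*(-111) = 0 - 333*√3 = -333*√3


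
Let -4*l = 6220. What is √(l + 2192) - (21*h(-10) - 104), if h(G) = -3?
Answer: 167 + 7*√13 ≈ 192.24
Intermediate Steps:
l = -1555 (l = -¼*6220 = -1555)
√(l + 2192) - (21*h(-10) - 104) = √(-1555 + 2192) - (21*(-3) - 104) = √637 - (-63 - 104) = 7*√13 - 1*(-167) = 7*√13 + 167 = 167 + 7*√13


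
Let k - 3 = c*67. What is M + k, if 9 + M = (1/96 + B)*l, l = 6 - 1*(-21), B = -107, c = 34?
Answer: -19735/32 ≈ -616.72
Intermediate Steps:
l = 27 (l = 6 + 21 = 27)
M = -92727/32 (M = -9 + (1/96 - 107)*27 = -9 - 10271/96*27 = -9 - 92439/32 = -92727/32 ≈ -2897.7)
k = 2281 (k = 3 + 34*67 = 3 + 2278 = 2281)
M + k = -92727/32 + 2281 = -19735/32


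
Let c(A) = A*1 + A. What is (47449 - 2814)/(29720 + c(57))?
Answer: 44635/29834 ≈ 1.4961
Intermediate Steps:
c(A) = 2*A (c(A) = A + A = 2*A)
(47449 - 2814)/(29720 + c(57)) = (47449 - 2814)/(29720 + 2*57) = 44635/(29720 + 114) = 44635/29834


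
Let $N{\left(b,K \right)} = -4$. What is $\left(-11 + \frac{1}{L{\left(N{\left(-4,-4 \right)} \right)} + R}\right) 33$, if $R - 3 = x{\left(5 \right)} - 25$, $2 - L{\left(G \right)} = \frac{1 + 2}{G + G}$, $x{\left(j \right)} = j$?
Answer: $- \frac{14245}{39} \approx -365.26$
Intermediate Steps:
$L{\left(G \right)} = 2 - \frac{3}{2 G}$ ($L{\left(G \right)} = 2 - \frac{1 + 2}{G + G} = 2 - \frac{3}{2 G}$)
$R = -17$ ($R = 3 + \left(5 - 25\right) = 3 - 20 = -17$)
$\left(-11 + \frac{1}{L{\left(N{\left(-4,-4 \right)} \right)} + R}\right) 33 = \left(-11 + \frac{1}{\left(2 - \frac{3}{2 \left(-4\right)}\right) - 17}\right) 33 = \left(-11 + \frac{1}{\left(2 - - \frac{3}{8}\right) - 17}\right) 33 = \left(-11 + \frac{1}{\left(2 + \frac{3}{8}\right) - 17}\right) 33 = \left(-11 + \frac{1}{\frac{19}{8} - 17}\right) 33 = \left(-11 + \frac{1}{- \frac{117}{8}}\right) 33 = \left(-11 - \frac{8}{117}\right) 33 = \left(- \frac{1295}{117}\right) 33 = - \frac{14245}{39}$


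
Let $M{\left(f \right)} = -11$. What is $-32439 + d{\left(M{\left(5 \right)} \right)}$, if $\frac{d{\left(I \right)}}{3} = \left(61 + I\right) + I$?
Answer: $-32322$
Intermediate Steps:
$d{\left(I \right)} = 183 + 6 I$ ($d{\left(I \right)} = 3 \left(\left(61 + I\right) + I\right) = 3 \left(61 + 2 I\right) = 183 + 6 I$)
$-32439 + d{\left(M{\left(5 \right)} \right)} = -32439 + \left(183 + 6 \left(-11\right)\right) = -32439 + \left(183 - 66\right) = -32439 + 117 = -32322$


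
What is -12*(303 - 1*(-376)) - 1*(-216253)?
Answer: 208105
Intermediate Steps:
-12*(303 - 1*(-376)) - 1*(-216253) = -12*(303 + 376) + 216253 = -12*679 + 216253 = -8148 + 216253 = 208105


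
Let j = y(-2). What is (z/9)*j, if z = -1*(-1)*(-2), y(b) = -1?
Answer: 2/9 ≈ 0.22222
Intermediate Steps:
z = -2 (z = 1*(-2) = -2)
j = -1
(z/9)*j = (-2/9)*(-1) = ((1/9)*(-2))*(-1) = -2/9*(-1) = 2/9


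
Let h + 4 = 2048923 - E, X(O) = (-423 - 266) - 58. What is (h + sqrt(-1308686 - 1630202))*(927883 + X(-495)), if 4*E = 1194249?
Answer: 1622818755768 + 1854272*I*sqrt(734722) ≈ 1.6228e+12 + 1.5894e+9*I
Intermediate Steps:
X(O) = -747 (X(O) = -689 - 58 = -747)
E = 1194249/4 (E = (1/4)*1194249 = 1194249/4 ≈ 2.9856e+5)
h = 7001427/4 (h = -4 + (2048923 - 1*1194249/4) = -4 + (2048923 - 1194249/4) = -4 + 7001443/4 = 7001427/4 ≈ 1.7504e+6)
(h + sqrt(-1308686 - 1630202))*(927883 + X(-495)) = (7001427/4 + sqrt(-1308686 - 1630202))*(927883 - 747) = (7001427/4 + sqrt(-2938888))*927136 = (7001427/4 + 2*I*sqrt(734722))*927136 = 1622818755768 + 1854272*I*sqrt(734722)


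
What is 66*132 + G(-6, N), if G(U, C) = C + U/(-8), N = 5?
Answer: 34871/4 ≈ 8717.8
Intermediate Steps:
G(U, C) = C - U/8 (G(U, C) = C + U*(-⅛) = C - U/8)
66*132 + G(-6, N) = 66*132 + (5 - ⅛*(-6)) = 8712 + (5 + ¾) = 8712 + 23/4 = 34871/4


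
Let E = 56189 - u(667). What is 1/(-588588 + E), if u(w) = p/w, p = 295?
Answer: -667/355110428 ≈ -1.8783e-6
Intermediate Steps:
u(w) = 295/w
E = 37477768/667 (E = 56189 - 295/667 = 37477768/667 ≈ 56189.)
1/(-588588 + E) = 1/(-588588 + 37477768/667) = 1/(-355110428/667) = -667/355110428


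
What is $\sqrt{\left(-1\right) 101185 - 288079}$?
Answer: $4 i \sqrt{24329} \approx 623.91 i$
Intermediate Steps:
$\sqrt{\left(-1\right) 101185 - 288079} = \sqrt{-101185 - 288079} = \sqrt{-389264} = 4 i \sqrt{24329}$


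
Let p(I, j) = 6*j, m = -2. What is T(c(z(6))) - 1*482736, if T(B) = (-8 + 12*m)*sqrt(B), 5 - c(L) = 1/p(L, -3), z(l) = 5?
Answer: -482736 - 16*sqrt(182)/3 ≈ -4.8281e+5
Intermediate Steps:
c(L) = 91/18 (c(L) = 5 - 1/(6*(-3)) = 5 - 1/(-18) = 5 - 1*(-1/18) = 5 + 1/18 = 91/18)
T(B) = -32*sqrt(B) (T(B) = (-8 + 12*(-2))*sqrt(B) = (-8 - 24)*sqrt(B) = -32*sqrt(B))
T(c(z(6))) - 1*482736 = -16*sqrt(182)/3 - 1*482736 = -16*sqrt(182)/3 - 482736 = -482736 - 16*sqrt(182)/3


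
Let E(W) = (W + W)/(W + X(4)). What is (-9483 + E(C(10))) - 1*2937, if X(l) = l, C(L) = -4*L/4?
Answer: -37250/3 ≈ -12417.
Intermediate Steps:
C(L) = -L (C(L) = -4*L*(1/4) = -L)
E(W) = 2*W/(4 + W) (E(W) = (W + W)/(W + 4) = (2*W)/(4 + W) = 2*W/(4 + W))
(-9483 + E(C(10))) - 1*2937 = (-9483 + 2*(-1*10)/(4 - 1*10)) - 1*2937 = (-9483 + 2*(-10)/(4 - 10)) - 2937 = (-9483 + 2*(-10)/(-6)) - 2937 = (-9483 + 2*(-10)*(-1/6)) - 2937 = (-9483 + 10/3) - 2937 = -28439/3 - 2937 = -37250/3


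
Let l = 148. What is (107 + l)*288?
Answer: 73440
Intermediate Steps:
(107 + l)*288 = (107 + 148)*288 = 255*288 = 73440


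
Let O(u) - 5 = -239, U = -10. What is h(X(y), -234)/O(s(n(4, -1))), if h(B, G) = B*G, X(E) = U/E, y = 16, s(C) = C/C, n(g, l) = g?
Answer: -5/8 ≈ -0.62500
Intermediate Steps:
s(C) = 1
O(u) = -234 (O(u) = 5 - 239 = -234)
X(E) = -10/E
h(X(y), -234)/O(s(n(4, -1))) = (-10/16*(-234))/(-234) = (-10*1/16*(-234))*(-1/234) = -5/8*(-234)*(-1/234) = (585/4)*(-1/234) = -5/8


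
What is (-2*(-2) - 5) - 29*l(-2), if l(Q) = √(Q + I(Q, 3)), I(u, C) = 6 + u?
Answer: -1 - 29*√2 ≈ -42.012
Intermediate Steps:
l(Q) = √(6 + 2*Q) (l(Q) = √(Q + (6 + Q)) = √(6 + 2*Q))
(-2*(-2) - 5) - 29*l(-2) = (-2*(-2) - 5) - 29*√(6 + 2*(-2)) = (4 - 5) - 29*√(6 - 4) = -1 - 29*√2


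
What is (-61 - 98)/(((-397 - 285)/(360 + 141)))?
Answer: 79659/682 ≈ 116.80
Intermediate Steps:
(-61 - 98)/(((-397 - 285)/(360 + 141))) = -159/((-682/501)) = -159/((-682*1/501)) = -159/(-682/501) = -159*(-501/682) = 79659/682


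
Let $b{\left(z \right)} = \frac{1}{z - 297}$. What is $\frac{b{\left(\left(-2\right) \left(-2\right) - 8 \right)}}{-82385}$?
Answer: $\frac{1}{24797885} \approx 4.0326 \cdot 10^{-8}$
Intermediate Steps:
$b{\left(z \right)} = \frac{1}{-297 + z}$ ($b{\left(z \right)} = \frac{1}{z - 297} = \frac{1}{-297 + z}$)
$\frac{b{\left(\left(-2\right) \left(-2\right) - 8 \right)}}{-82385} = \frac{1}{\left(-297 - 4\right) \left(-82385\right)} = \frac{1}{-297 + \left(4 - 8\right)} \left(- \frac{1}{82385}\right) = \frac{1}{-297 - 4} \left(- \frac{1}{82385}\right) = \frac{1}{-301} \left(- \frac{1}{82385}\right) = \left(- \frac{1}{301}\right) \left(- \frac{1}{82385}\right) = \frac{1}{24797885}$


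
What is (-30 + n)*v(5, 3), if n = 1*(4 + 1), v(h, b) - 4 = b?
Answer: -175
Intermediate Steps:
v(h, b) = 4 + b
n = 5 (n = 1*5 = 5)
(-30 + n)*v(5, 3) = (-30 + 5)*(4 + 3) = -25*7 = -175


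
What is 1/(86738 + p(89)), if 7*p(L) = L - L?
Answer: 1/86738 ≈ 1.1529e-5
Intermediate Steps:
p(L) = 0 (p(L) = (L - L)/7 = (⅐)*0 = 0)
1/(86738 + p(89)) = 1/(86738 + 0) = 1/86738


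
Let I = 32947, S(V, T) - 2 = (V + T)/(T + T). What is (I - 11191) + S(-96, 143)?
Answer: 6222835/286 ≈ 21758.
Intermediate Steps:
S(V, T) = 2 + (T + V)/(2*T) (S(V, T) = 2 + (V + T)/(T + T) = 2 + (T + V)/((2*T)) = 2 + (T + V)*(1/(2*T)) = 2 + (T + V)/(2*T))
(I - 11191) + S(-96, 143) = (32947 - 11191) + (1/2)*(-96 + 5*143)/143 = 21756 + (1/2)*(1/143)*(-96 + 715) = 21756 + (1/2)*(1/143)*619 = 21756 + 619/286 = 6222835/286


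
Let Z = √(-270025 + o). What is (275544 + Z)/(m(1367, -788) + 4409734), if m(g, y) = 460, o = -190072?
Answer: 137772/2205097 + I*√460097/4410194 ≈ 0.062479 + 0.0001538*I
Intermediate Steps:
Z = I*√460097 (Z = √(-270025 - 190072) = √(-460097) = I*√460097 ≈ 678.3*I)
(275544 + Z)/(m(1367, -788) + 4409734) = (275544 + I*√460097)/(460 + 4409734) = (275544 + I*√460097)/4410194 = (275544 + I*√460097)*(1/4410194) = 137772/2205097 + I*√460097/4410194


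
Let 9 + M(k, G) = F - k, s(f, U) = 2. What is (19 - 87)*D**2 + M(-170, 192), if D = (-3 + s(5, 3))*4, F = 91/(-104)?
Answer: -7423/8 ≈ -927.88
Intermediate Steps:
F = -7/8 (F = 91*(-1/104) = -7/8 ≈ -0.87500)
D = -4 (D = (-3 + 2)*4 = -1*4 = -4)
M(k, G) = -79/8 - k (M(k, G) = -9 + (-7/8 - k) = -79/8 - k)
(19 - 87)*D**2 + M(-170, 192) = (19 - 87)*(-4)**2 + (-79/8 - 1*(-170)) = -68*16 + (-79/8 + 170) = -1088 + 1281/8 = -7423/8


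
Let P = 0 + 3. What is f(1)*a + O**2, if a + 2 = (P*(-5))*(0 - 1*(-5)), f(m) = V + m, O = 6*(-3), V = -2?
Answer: 401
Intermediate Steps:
O = -18
f(m) = -2 + m
P = 3
a = -77 (a = -2 + (3*(-5))*(0 - 1*(-5)) = -2 - 15*(0 + 5) = -2 - 15*5 = -2 - 75 = -77)
f(1)*a + O**2 = (-2 + 1)*(-77) + (-18)**2 = -1*(-77) + 324 = 77 + 324 = 401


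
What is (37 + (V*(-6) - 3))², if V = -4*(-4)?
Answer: 3844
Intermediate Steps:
V = 16
(37 + (V*(-6) - 3))² = (37 + (16*(-6) - 3))² = (37 + (-96 - 3))² = (37 - 99)² = (-62)² = 3844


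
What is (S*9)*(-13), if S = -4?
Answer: 468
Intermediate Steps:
(S*9)*(-13) = -4*9*(-13) = -36*(-13) = 468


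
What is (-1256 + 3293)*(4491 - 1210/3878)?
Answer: 2533866204/277 ≈ 9.1475e+6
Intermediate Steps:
(-1256 + 3293)*(4491 - 1210/3878) = 2037*(4491 - 1210*1/3878) = 2037*(4491 - 605/1939) = 2037*(8707444/1939) = 2533866204/277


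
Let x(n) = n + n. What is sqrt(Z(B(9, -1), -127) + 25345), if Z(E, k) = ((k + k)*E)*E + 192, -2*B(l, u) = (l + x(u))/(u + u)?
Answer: sqrt(396146)/4 ≈ 157.35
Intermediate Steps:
x(n) = 2*n
B(l, u) = -(l + 2*u)/(4*u) (B(l, u) = -(l + 2*u)/(2*(u + u)) = -(l + 2*u)/(2*(2*u)) = -(l + 2*u)*1/(2*u)/2 = -(l + 2*u)/(4*u))
Z(E, k) = 192 + 2*k*E**2 (Z(E, k) = ((2*k)*E)*E + 192 = (2*E*k)*E + 192 = 2*k*E**2 + 192 = 192 + 2*k*E**2)
sqrt(Z(B(9, -1), -127) + 25345) = sqrt((192 + 2*(-127)*((1/4)*(-1*9 - 2*(-1))/(-1))**2) + 25345) = sqrt((192 + 2*(-127)*((1/4)*(-1)*(-9 + 2))**2) + 25345) = sqrt((192 + 2*(-127)*((1/4)*(-1)*(-7))**2) + 25345) = sqrt((192 + 2*(-127)*(7/4)**2) + 25345) = sqrt((192 + 2*(-127)*(49/16)) + 25345) = sqrt((192 - 6223/8) + 25345) = sqrt(-4687/8 + 25345) = sqrt(198073/8) = sqrt(396146)/4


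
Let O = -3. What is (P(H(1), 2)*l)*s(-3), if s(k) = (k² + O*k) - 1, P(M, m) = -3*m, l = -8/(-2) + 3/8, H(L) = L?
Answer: -1785/4 ≈ -446.25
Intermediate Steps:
l = 35/8 (l = -8*(-½) + 3*(⅛) = 4 + 3/8 = 35/8 ≈ 4.3750)
s(k) = -1 + k² - 3*k (s(k) = (k² - 3*k) - 1 = -1 + k² - 3*k)
(P(H(1), 2)*l)*s(-3) = (-3*2*(35/8))*(-1 + (-3)² - 3*(-3)) = (-6*35/8)*(-1 + 9 + 9) = -105/4*17 = -1785/4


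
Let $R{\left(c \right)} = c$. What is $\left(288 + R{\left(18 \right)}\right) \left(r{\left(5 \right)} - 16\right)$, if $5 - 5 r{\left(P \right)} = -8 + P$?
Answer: $- \frac{22032}{5} \approx -4406.4$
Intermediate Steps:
$r{\left(P \right)} = \frac{13}{5} - \frac{P}{5}$ ($r{\left(P \right)} = 1 - \frac{-8 + P}{5} = 1 - \left(- \frac{8}{5} + \frac{P}{5}\right) = \frac{13}{5} - \frac{P}{5}$)
$\left(288 + R{\left(18 \right)}\right) \left(r{\left(5 \right)} - 16\right) = \left(288 + 18\right) \left(\left(\frac{13}{5} - 1\right) - 16\right) = 306 \left(\left(\frac{13}{5} - 1\right) - 16\right) = 306 \left(\frac{8}{5} - 16\right) = 306 \left(- \frac{72}{5}\right) = - \frac{22032}{5}$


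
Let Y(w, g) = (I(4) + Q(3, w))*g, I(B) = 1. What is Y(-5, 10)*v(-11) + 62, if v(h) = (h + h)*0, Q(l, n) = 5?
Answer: 62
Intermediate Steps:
v(h) = 0 (v(h) = (2*h)*0 = 0)
Y(w, g) = 6*g (Y(w, g) = (1 + 5)*g = 6*g)
Y(-5, 10)*v(-11) + 62 = (6*10)*0 + 62 = 60*0 + 62 = 0 + 62 = 62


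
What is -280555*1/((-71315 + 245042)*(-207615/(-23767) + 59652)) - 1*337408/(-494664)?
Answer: 3463037447117754281/5077259398009682703 ≈ 0.68207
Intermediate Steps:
-280555*1/((-71315 + 245042)*(-207615/(-23767) + 59652)) - 1*337408/(-494664) = -280555*1/(173727*(-207615*(-1/23767) + 59652)) - 337408*(-1/494664) = -280555*1/(173727*(207615/23767 + 59652)) + 42176/61833 = -280555/((1417956699/23767)*173727) + 42176/61833 = -280555/246337363447173/23767 + 42176/61833 = -280555*23767/246337363447173 + 42176/61833 = -6667950685/246337363447173 + 42176/61833 = 3463037447117754281/5077259398009682703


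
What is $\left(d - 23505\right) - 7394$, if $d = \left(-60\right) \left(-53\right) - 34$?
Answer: $-27753$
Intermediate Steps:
$d = 3146$ ($d = 3180 - 34 = 3146$)
$\left(d - 23505\right) - 7394 = \left(3146 - 23505\right) - 7394 = -20359 - 7394 = -27753$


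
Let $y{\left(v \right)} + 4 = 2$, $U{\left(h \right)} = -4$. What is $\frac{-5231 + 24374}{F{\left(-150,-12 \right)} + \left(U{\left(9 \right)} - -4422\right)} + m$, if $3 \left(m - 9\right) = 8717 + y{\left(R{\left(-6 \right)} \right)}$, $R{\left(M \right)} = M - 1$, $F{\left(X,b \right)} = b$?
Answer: $\frac{12858227}{4406} \approx 2918.3$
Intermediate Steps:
$R{\left(M \right)} = -1 + M$
$y{\left(v \right)} = -2$ ($y{\left(v \right)} = -4 + 2 = -2$)
$m = 2914$ ($m = 9 + \frac{8717 - 2}{3} = 9 + \frac{1}{3} \cdot 8715 = 9 + 2905 = 2914$)
$\frac{-5231 + 24374}{F{\left(-150,-12 \right)} + \left(U{\left(9 \right)} - -4422\right)} + m = \frac{-5231 + 24374}{-12 - -4418} + 2914 = \frac{19143}{-12 + \left(-4 + 4422\right)} + 2914 = \frac{19143}{-12 + 4418} + 2914 = \frac{19143}{4406} + 2914 = \frac{12858227}{4406}$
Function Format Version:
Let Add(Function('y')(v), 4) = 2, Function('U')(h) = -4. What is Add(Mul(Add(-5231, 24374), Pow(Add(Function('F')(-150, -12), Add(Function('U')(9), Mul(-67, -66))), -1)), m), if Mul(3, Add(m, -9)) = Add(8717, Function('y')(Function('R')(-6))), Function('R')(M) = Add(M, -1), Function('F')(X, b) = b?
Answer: Rational(12858227, 4406) ≈ 2918.3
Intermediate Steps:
Function('R')(M) = Add(-1, M)
Function('y')(v) = -2 (Function('y')(v) = Add(-4, 2) = -2)
m = 2914 (m = Add(9, Mul(Rational(1, 3), Add(8717, -2))) = Add(9, Mul(Rational(1, 3), 8715)) = Add(9, 2905) = 2914)
Add(Mul(Add(-5231, 24374), Pow(Add(Function('F')(-150, -12), Add(Function('U')(9), Mul(-67, -66))), -1)), m) = Add(Mul(Add(-5231, 24374), Pow(Add(-12, Add(-4, Mul(-67, -66))), -1)), 2914) = Add(Mul(19143, Pow(Add(-12, Add(-4, 4422)), -1)), 2914) = Add(Mul(19143, Pow(Add(-12, 4418), -1)), 2914) = Add(Mul(19143, Pow(4406, -1)), 2914) = Add(Mul(19143, Rational(1, 4406)), 2914) = Add(Rational(19143, 4406), 2914) = Rational(12858227, 4406)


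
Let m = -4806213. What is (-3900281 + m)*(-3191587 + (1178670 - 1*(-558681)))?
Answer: 12661297008584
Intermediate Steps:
(-3900281 + m)*(-3191587 + (1178670 - 1*(-558681))) = (-3900281 - 4806213)*(-3191587 + (1178670 - 1*(-558681))) = -8706494*(-3191587 + (1178670 + 558681)) = -8706494*(-3191587 + 1737351) = -8706494*(-1454236) = 12661297008584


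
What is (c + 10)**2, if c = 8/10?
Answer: 2916/25 ≈ 116.64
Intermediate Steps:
c = 4/5 (c = 8*(1/10) = 4/5 ≈ 0.80000)
(c + 10)**2 = (4/5 + 10)**2 = (54/5)**2 = 2916/25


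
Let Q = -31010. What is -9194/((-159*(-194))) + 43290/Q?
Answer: -81021464/47826723 ≈ -1.6941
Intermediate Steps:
-9194/((-159*(-194))) + 43290/Q = -9194/((-159*(-194))) + 43290/(-31010) = -9194/30846 + 43290*(-1/31010) = -9194*1/30846 - 4329/3101 = -4597/15423 - 4329/3101 = -81021464/47826723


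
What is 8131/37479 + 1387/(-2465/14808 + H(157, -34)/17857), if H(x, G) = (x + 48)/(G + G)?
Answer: -233672154008012651/28073888376105 ≈ -8323.5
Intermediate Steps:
H(x, G) = (48 + x)/(2*G) (H(x, G) = (48 + x)/((2*G)) = (48 + x)*(1/(2*G)) = (48 + x)/(2*G))
8131/37479 + 1387/(-2465/14808 + H(157, -34)/17857) = 8131/37479 + 1387/(-2465/14808 + ((½)*(48 + 157)/(-34))/17857) = 8131*(1/37479) + 1387/(-2465*1/14808 + ((½)*(-1/34)*205)*(1/17857)) = 8131/37479 + 1387/(-2465/14808 - 205/68*1/17857) = 8131/37479 + 1387/(-2465/14808 - 205/1214276) = 8131/37479 + 1387/(-749056495/4495249752) = 8131/37479 + 1387*(-4495249752/749056495) = 8131/37479 - 6234911406024/749056495 = -233672154008012651/28073888376105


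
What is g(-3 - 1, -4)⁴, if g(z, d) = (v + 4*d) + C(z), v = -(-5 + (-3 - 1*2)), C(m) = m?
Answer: 10000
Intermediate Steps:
v = 10 (v = -(-5 + (-3 - 2)) = -(-5 - 5) = -1*(-10) = 10)
g(z, d) = 10 + z + 4*d (g(z, d) = (10 + 4*d) + z = 10 + z + 4*d)
g(-3 - 1, -4)⁴ = (10 + (-3 - 1) + 4*(-4))⁴ = (10 - 4 - 16)⁴ = (-10)⁴ = 10000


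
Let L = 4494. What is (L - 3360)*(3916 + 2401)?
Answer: 7163478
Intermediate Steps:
(L - 3360)*(3916 + 2401) = (4494 - 3360)*(3916 + 2401) = 1134*6317 = 7163478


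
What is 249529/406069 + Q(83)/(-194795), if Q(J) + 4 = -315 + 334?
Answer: 9720182104/15820042171 ≈ 0.61442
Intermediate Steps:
Q(J) = 15 (Q(J) = -4 + (-315 + 334) = -4 + 19 = 15)
249529/406069 + Q(83)/(-194795) = 249529/406069 + 15/(-194795) = 249529*(1/406069) + 15*(-1/194795) = 249529/406069 - 3/38959 = 9720182104/15820042171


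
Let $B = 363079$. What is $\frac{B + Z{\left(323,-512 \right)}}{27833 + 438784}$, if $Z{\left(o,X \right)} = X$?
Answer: $\frac{362567}{466617} \approx 0.77701$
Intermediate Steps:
$\frac{B + Z{\left(323,-512 \right)}}{27833 + 438784} = \frac{363079 - 512}{27833 + 438784} = \frac{362567}{466617}$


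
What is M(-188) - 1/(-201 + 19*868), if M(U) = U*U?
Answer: 575789103/16291 ≈ 35344.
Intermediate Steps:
M(U) = U²
M(-188) - 1/(-201 + 19*868) = (-188)² - 1/(-201 + 19*868) = 35344 - 1/(-201 + 16492) = 35344 - 1/16291 = 575789103/16291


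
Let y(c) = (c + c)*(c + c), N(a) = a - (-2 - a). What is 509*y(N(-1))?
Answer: 0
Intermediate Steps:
N(a) = 2 + 2*a (N(a) = a + (2 + a) = 2 + 2*a)
y(c) = 4*c**2 (y(c) = (2*c)*(2*c) = 4*c**2)
509*y(N(-1)) = 509*(4*(2 + 2*(-1))**2) = 509*(4*(2 - 2)**2) = 509*(4*0**2) = 509*(4*0) = 509*0 = 0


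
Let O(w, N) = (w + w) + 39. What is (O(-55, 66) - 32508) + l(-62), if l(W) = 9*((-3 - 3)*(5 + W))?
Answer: -29501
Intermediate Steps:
O(w, N) = 39 + 2*w (O(w, N) = 2*w + 39 = 39 + 2*w)
l(W) = -270 - 54*W (l(W) = 9*(-6*(5 + W)) = 9*(-30 - 6*W) = -270 - 54*W)
(O(-55, 66) - 32508) + l(-62) = ((39 + 2*(-55)) - 32508) + (-270 - 54*(-62)) = ((39 - 110) - 32508) + (-270 + 3348) = (-71 - 32508) + 3078 = -32579 + 3078 = -29501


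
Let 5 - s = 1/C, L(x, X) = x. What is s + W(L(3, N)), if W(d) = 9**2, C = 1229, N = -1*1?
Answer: 105693/1229 ≈ 85.999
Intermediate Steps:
N = -1
W(d) = 81
s = 6144/1229 (s = 5 - 1/1229 = 6144/1229 ≈ 4.9992)
s + W(L(3, N)) = 6144/1229 + 81 = 105693/1229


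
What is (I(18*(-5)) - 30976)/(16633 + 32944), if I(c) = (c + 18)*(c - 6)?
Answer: -24064/49577 ≈ -0.48539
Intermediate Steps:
I(c) = (-6 + c)*(18 + c) (I(c) = (18 + c)*(-6 + c) = (-6 + c)*(18 + c))
(I(18*(-5)) - 30976)/(16633 + 32944) = ((-108 + (18*(-5))² + 12*(18*(-5))) - 30976)/(16633 + 32944) = ((-108 + (-90)² + 12*(-90)) - 30976)/49577 = ((-108 + 8100 - 1080) - 30976)*(1/49577) = (6912 - 30976)*(1/49577) = -24064*1/49577 = -24064/49577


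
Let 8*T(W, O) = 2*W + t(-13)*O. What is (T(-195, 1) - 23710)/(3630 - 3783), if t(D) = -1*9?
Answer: 190079/1224 ≈ 155.29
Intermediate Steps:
t(D) = -9
T(W, O) = -9*O/8 + W/4 (T(W, O) = (2*W - 9*O)/8 = (-9*O + 2*W)/8 = -9*O/8 + W/4)
(T(-195, 1) - 23710)/(3630 - 3783) = ((-9/8*1 + (1/4)*(-195)) - 23710)/(3630 - 3783) = ((-9/8 - 195/4) - 23710)/(-153) = (-399/8 - 23710)*(-1/153) = -190079/8*(-1/153) = 190079/1224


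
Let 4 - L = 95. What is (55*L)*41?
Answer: -205205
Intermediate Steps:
L = -91 (L = 4 - 1*95 = 4 - 95 = -91)
(55*L)*41 = (55*(-91))*41 = -5005*41 = -205205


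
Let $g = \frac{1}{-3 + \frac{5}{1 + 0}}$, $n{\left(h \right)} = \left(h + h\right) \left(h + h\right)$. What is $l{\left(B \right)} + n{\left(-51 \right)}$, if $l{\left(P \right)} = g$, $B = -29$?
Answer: $\frac{20809}{2} \approx 10405.0$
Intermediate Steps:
$n{\left(h \right)} = 4 h^{2}$ ($n{\left(h \right)} = 2 h 2 h = 4 h^{2}$)
$g = \frac{1}{2}$ ($g = \frac{1}{-3 + \frac{5}{1}} = \frac{1}{-3 + 5 \cdot 1} = \frac{1}{-3 + 5} = \frac{1}{2} \approx 0.5$)
$l{\left(P \right)} = \frac{1}{2}$
$l{\left(B \right)} + n{\left(-51 \right)} = \frac{1}{2} + 4 \left(-51\right)^{2} = \frac{1}{2} + 4 \cdot 2601 = \frac{1}{2} + 10404 = \frac{20809}{2}$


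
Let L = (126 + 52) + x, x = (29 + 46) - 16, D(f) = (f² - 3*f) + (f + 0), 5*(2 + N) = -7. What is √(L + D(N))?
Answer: 4*√399/5 ≈ 15.980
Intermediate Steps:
N = -17/5 (N = -2 + (⅕)*(-7) = -2 - 7/5 = -17/5 ≈ -3.4000)
D(f) = f² - 2*f (D(f) = (f² - 3*f) + f = f² - 2*f)
x = 59 (x = 75 - 16 = 59)
L = 237 (L = (126 + 52) + 59 = 178 + 59 = 237)
√(L + D(N)) = √(237 - 17*(-2 - 17/5)/5) = √(237 - 17/5*(-27/5)) = √(237 + 459/25) = √(6384/25) = 4*√399/5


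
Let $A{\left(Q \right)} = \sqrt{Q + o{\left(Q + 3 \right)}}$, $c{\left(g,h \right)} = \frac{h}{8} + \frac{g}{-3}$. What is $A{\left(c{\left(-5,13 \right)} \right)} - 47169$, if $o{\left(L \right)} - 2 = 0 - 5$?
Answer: $-47169 + \frac{\sqrt{42}}{12} \approx -47168.0$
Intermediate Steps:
$o{\left(L \right)} = -3$ ($o{\left(L \right)} = 2 + \left(0 - 5\right) = 2 - 5 = -3$)
$c{\left(g,h \right)} = - \frac{g}{3} + \frac{h}{8}$ ($c{\left(g,h \right)} = h \frac{1}{8} + g \left(- \frac{1}{3}\right) = \frac{h}{8} - \frac{g}{3} = - \frac{g}{3} + \frac{h}{8}$)
$A{\left(Q \right)} = \sqrt{-3 + Q}$ ($A{\left(Q \right)} = \sqrt{Q - 3} = \sqrt{-3 + Q}$)
$A{\left(c{\left(-5,13 \right)} \right)} - 47169 = \sqrt{-3 + \left(\left(- \frac{1}{3}\right) \left(-5\right) + \frac{1}{8} \cdot 13\right)} - 47169 = \sqrt{-3 + \left(\frac{5}{3} + \frac{13}{8}\right)} - 47169 = \sqrt{-3 + \frac{79}{24}} - 47169 = \sqrt{\frac{7}{24}} - 47169 = \frac{\sqrt{42}}{12} - 47169 = -47169 + \frac{\sqrt{42}}{12}$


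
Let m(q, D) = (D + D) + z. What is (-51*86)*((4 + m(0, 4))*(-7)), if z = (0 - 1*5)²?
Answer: 1135974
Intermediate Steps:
z = 25 (z = (0 - 5)² = (-5)² = 25)
m(q, D) = 25 + 2*D (m(q, D) = (D + D) + 25 = 2*D + 25 = 25 + 2*D)
(-51*86)*((4 + m(0, 4))*(-7)) = (-51*86)*((4 + (25 + 2*4))*(-7)) = -4386*(4 + (25 + 8))*(-7) = -4386*(4 + 33)*(-7) = -162282*(-7) = -4386*(-259) = 1135974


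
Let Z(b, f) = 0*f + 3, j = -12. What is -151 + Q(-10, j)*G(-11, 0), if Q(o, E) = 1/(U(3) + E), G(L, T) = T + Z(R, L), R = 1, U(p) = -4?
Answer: -2419/16 ≈ -151.19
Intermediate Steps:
Z(b, f) = 3 (Z(b, f) = 0 + 3 = 3)
G(L, T) = 3 + T (G(L, T) = T + 3 = 3 + T)
Q(o, E) = 1/(-4 + E)
-151 + Q(-10, j)*G(-11, 0) = -151 + (3 + 0)/(-4 - 12) = -151 + 3/(-16) = -151 - 1/16*3 = -151 - 3/16 = -2419/16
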